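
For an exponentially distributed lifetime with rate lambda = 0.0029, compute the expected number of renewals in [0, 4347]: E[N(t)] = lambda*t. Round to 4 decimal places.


lambda = 0.0029
t = 4347
E[N(t)] = lambda * t
E[N(t)] = 0.0029 * 4347
E[N(t)] = 12.6063

12.6063


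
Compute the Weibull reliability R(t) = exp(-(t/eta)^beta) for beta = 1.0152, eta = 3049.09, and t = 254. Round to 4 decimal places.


beta = 1.0152, eta = 3049.09, t = 254
t/eta = 254 / 3049.09 = 0.0833
(t/eta)^beta = 0.0833^1.0152 = 0.0802
R(t) = exp(-0.0802)
R(t) = 0.9229

0.9229


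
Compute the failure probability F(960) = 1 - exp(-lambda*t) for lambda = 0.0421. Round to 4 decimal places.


lambda = 0.0421, t = 960
lambda * t = 40.416
exp(-40.416) = 0.0
F(t) = 1 - 0.0
F(t) = 1.0

1.0


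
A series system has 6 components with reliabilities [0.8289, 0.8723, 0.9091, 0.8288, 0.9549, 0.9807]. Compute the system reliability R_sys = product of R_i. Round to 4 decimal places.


Components: [0.8289, 0.8723, 0.9091, 0.8288, 0.9549, 0.9807]
After component 1 (R=0.8289): product = 0.8289
After component 2 (R=0.8723): product = 0.723
After component 3 (R=0.9091): product = 0.6573
After component 4 (R=0.8288): product = 0.5448
After component 5 (R=0.9549): product = 0.5202
After component 6 (R=0.9807): product = 0.5102
R_sys = 0.5102

0.5102


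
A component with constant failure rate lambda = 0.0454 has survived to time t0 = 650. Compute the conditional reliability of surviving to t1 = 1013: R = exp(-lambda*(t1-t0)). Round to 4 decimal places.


lambda = 0.0454
t0 = 650, t1 = 1013
t1 - t0 = 363
lambda * (t1-t0) = 0.0454 * 363 = 16.4802
R = exp(-16.4802)
R = 0.0

0.0


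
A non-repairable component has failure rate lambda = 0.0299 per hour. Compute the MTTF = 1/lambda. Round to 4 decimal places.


lambda = 0.0299
MTTF = 1 / 0.0299
MTTF = 33.4448

33.4448


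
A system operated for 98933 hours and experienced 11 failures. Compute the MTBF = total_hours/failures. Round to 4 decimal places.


total_hours = 98933
failures = 11
MTBF = 98933 / 11
MTBF = 8993.9091

8993.9091


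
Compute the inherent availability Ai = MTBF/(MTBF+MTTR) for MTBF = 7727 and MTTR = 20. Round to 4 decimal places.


MTBF = 7727
MTTR = 20
MTBF + MTTR = 7747
Ai = 7727 / 7747
Ai = 0.9974

0.9974


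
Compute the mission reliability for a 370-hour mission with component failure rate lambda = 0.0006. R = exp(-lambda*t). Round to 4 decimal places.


lambda = 0.0006
mission_time = 370
lambda * t = 0.0006 * 370 = 0.222
R = exp(-0.222)
R = 0.8009

0.8009


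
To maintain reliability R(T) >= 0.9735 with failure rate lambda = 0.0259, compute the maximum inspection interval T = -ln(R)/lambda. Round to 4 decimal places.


R_target = 0.9735
lambda = 0.0259
-ln(0.9735) = 0.0269
T = 0.0269 / 0.0259
T = 1.037

1.037


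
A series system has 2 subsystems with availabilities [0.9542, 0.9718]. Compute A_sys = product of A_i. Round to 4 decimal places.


Subsystems: [0.9542, 0.9718]
After subsystem 1 (A=0.9542): product = 0.9542
After subsystem 2 (A=0.9718): product = 0.9273
A_sys = 0.9273

0.9273


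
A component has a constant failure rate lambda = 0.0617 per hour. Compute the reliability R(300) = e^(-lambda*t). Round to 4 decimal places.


lambda = 0.0617
t = 300
lambda * t = 18.51
R(t) = e^(-18.51)
R(t) = 0.0

0.0


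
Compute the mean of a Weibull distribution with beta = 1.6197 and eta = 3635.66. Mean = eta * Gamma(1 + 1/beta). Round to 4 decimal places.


beta = 1.6197, eta = 3635.66
1/beta = 0.6174
1 + 1/beta = 1.6174
Gamma(1.6174) = 0.8956
Mean = 3635.66 * 0.8956
Mean = 3256.0709

3256.0709


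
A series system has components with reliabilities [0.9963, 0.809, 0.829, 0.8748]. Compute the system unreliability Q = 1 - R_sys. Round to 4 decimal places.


Components: [0.9963, 0.809, 0.829, 0.8748]
After component 1: product = 0.9963
After component 2: product = 0.806
After component 3: product = 0.6682
After component 4: product = 0.5845
R_sys = 0.5845
Q = 1 - 0.5845 = 0.4155

0.4155


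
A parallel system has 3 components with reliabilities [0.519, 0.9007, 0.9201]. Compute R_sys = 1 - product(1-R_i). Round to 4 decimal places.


Components: [0.519, 0.9007, 0.9201]
(1 - 0.519) = 0.481, running product = 0.481
(1 - 0.9007) = 0.0993, running product = 0.0478
(1 - 0.9201) = 0.0799, running product = 0.0038
Product of (1-R_i) = 0.0038
R_sys = 1 - 0.0038 = 0.9962

0.9962


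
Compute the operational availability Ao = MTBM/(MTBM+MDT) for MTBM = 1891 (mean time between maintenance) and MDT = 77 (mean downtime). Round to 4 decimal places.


MTBM = 1891
MDT = 77
MTBM + MDT = 1968
Ao = 1891 / 1968
Ao = 0.9609

0.9609


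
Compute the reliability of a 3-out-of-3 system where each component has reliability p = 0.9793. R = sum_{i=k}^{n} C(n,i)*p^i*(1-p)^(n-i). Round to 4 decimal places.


k = 3, n = 3, p = 0.9793
i=3: C(3,3)=1 * 0.9793^3 * 0.0207^0 = 0.9392
R = sum of terms = 0.9392

0.9392


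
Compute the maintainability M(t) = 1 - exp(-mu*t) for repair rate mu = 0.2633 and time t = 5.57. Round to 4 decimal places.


mu = 0.2633, t = 5.57
mu * t = 0.2633 * 5.57 = 1.4666
exp(-1.4666) = 0.2307
M(t) = 1 - 0.2307
M(t) = 0.7693

0.7693


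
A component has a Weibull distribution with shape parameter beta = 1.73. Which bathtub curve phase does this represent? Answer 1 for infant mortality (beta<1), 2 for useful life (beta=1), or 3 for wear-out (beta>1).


beta = 1.73
Compare beta to 1:
beta < 1 => infant mortality (phase 1)
beta = 1 => useful life (phase 2)
beta > 1 => wear-out (phase 3)
Since beta = 1.73, this is wear-out (increasing failure rate)
Phase = 3

3


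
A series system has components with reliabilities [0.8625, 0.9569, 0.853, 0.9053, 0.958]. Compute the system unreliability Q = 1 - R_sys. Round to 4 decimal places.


Components: [0.8625, 0.9569, 0.853, 0.9053, 0.958]
After component 1: product = 0.8625
After component 2: product = 0.8253
After component 3: product = 0.704
After component 4: product = 0.6373
After component 5: product = 0.6106
R_sys = 0.6106
Q = 1 - 0.6106 = 0.3894

0.3894


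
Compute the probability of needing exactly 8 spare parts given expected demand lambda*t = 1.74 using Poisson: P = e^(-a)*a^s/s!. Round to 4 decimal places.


a = 1.74, s = 8
e^(-a) = e^(-1.74) = 0.1755
a^s = 1.74^8 = 84.0222
s! = 40320
P = 0.1755 * 84.0222 / 40320
P = 0.0004

0.0004


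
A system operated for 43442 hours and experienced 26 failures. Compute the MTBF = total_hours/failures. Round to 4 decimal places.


total_hours = 43442
failures = 26
MTBF = 43442 / 26
MTBF = 1670.8462

1670.8462


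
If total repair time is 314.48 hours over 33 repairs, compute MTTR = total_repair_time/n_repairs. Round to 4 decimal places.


total_repair_time = 314.48
n_repairs = 33
MTTR = 314.48 / 33
MTTR = 9.5297

9.5297


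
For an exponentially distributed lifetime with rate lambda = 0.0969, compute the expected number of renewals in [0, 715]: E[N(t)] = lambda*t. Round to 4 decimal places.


lambda = 0.0969
t = 715
E[N(t)] = lambda * t
E[N(t)] = 0.0969 * 715
E[N(t)] = 69.2835

69.2835


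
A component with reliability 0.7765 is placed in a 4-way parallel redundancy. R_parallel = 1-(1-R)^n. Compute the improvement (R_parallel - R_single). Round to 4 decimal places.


R_single = 0.7765, n = 4
1 - R_single = 0.2235
(1 - R_single)^n = 0.2235^4 = 0.0025
R_parallel = 1 - 0.0025 = 0.9975
Improvement = 0.9975 - 0.7765
Improvement = 0.221

0.221


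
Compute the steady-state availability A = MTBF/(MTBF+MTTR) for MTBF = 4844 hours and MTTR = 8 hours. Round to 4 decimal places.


MTBF = 4844
MTTR = 8
MTBF + MTTR = 4852
A = 4844 / 4852
A = 0.9984

0.9984


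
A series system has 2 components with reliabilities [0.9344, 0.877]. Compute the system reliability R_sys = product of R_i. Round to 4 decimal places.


Components: [0.9344, 0.877]
After component 1 (R=0.9344): product = 0.9344
After component 2 (R=0.877): product = 0.8195
R_sys = 0.8195

0.8195


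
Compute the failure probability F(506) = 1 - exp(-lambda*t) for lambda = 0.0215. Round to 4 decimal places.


lambda = 0.0215, t = 506
lambda * t = 10.879
exp(-10.879) = 0.0
F(t) = 1 - 0.0
F(t) = 1.0

1.0


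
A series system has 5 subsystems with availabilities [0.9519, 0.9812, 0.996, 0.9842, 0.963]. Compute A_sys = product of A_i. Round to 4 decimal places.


Subsystems: [0.9519, 0.9812, 0.996, 0.9842, 0.963]
After subsystem 1 (A=0.9519): product = 0.9519
After subsystem 2 (A=0.9812): product = 0.934
After subsystem 3 (A=0.996): product = 0.9303
After subsystem 4 (A=0.9842): product = 0.9156
After subsystem 5 (A=0.963): product = 0.8817
A_sys = 0.8817

0.8817


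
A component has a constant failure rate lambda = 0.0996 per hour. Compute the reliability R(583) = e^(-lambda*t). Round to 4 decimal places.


lambda = 0.0996
t = 583
lambda * t = 58.0668
R(t) = e^(-58.0668)
R(t) = 0.0

0.0


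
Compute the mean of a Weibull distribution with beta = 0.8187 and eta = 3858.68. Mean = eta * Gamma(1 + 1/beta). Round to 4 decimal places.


beta = 0.8187, eta = 3858.68
1/beta = 1.2214
1 + 1/beta = 2.2214
Gamma(2.2214) = 1.1149
Mean = 3858.68 * 1.1149
Mean = 4301.9923

4301.9923


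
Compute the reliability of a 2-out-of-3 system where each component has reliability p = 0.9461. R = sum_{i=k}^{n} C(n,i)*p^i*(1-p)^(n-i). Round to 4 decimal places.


k = 2, n = 3, p = 0.9461
i=2: C(3,2)=3 * 0.9461^2 * 0.0539^1 = 0.1447
i=3: C(3,3)=1 * 0.9461^3 * 0.0539^0 = 0.8469
R = sum of terms = 0.9916

0.9916


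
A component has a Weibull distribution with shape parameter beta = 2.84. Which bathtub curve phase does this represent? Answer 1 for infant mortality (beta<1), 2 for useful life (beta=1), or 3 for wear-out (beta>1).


beta = 2.84
Compare beta to 1:
beta < 1 => infant mortality (phase 1)
beta = 1 => useful life (phase 2)
beta > 1 => wear-out (phase 3)
Since beta = 2.84, this is wear-out (increasing failure rate)
Phase = 3

3


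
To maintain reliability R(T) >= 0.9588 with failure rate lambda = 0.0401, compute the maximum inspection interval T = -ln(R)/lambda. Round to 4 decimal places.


R_target = 0.9588
lambda = 0.0401
-ln(0.9588) = 0.0421
T = 0.0421 / 0.0401
T = 1.0492

1.0492


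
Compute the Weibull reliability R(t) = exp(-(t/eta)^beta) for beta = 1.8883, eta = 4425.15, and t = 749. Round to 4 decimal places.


beta = 1.8883, eta = 4425.15, t = 749
t/eta = 749 / 4425.15 = 0.1693
(t/eta)^beta = 0.1693^1.8883 = 0.0349
R(t) = exp(-0.0349)
R(t) = 0.9657

0.9657


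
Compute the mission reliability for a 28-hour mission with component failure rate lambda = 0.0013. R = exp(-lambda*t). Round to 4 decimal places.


lambda = 0.0013
mission_time = 28
lambda * t = 0.0013 * 28 = 0.0364
R = exp(-0.0364)
R = 0.9643

0.9643


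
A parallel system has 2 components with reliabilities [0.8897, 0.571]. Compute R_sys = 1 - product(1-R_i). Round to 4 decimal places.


Components: [0.8897, 0.571]
(1 - 0.8897) = 0.1103, running product = 0.1103
(1 - 0.571) = 0.429, running product = 0.0473
Product of (1-R_i) = 0.0473
R_sys = 1 - 0.0473 = 0.9527

0.9527


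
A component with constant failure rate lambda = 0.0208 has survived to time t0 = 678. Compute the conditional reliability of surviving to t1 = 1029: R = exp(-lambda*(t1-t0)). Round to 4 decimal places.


lambda = 0.0208
t0 = 678, t1 = 1029
t1 - t0 = 351
lambda * (t1-t0) = 0.0208 * 351 = 7.3008
R = exp(-7.3008)
R = 0.0007

0.0007


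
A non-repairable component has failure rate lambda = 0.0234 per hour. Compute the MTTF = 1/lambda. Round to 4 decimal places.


lambda = 0.0234
MTTF = 1 / 0.0234
MTTF = 42.735

42.735


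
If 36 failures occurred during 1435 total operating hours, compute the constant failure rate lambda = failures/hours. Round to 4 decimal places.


failures = 36
total_hours = 1435
lambda = 36 / 1435
lambda = 0.0251

0.0251


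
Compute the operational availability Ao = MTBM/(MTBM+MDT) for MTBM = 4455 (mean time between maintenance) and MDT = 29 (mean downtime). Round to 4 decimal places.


MTBM = 4455
MDT = 29
MTBM + MDT = 4484
Ao = 4455 / 4484
Ao = 0.9935

0.9935


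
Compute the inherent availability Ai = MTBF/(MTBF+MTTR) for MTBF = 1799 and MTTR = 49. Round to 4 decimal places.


MTBF = 1799
MTTR = 49
MTBF + MTTR = 1848
Ai = 1799 / 1848
Ai = 0.9735

0.9735


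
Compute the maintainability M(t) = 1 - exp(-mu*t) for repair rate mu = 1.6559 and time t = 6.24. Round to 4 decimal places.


mu = 1.6559, t = 6.24
mu * t = 1.6559 * 6.24 = 10.3328
exp(-10.3328) = 0.0
M(t) = 1 - 0.0
M(t) = 1.0

1.0


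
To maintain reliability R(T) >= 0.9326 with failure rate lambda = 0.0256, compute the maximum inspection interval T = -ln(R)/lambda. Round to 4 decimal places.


R_target = 0.9326
lambda = 0.0256
-ln(0.9326) = 0.0698
T = 0.0698 / 0.0256
T = 2.7257

2.7257


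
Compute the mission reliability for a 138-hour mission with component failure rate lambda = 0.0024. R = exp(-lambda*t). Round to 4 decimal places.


lambda = 0.0024
mission_time = 138
lambda * t = 0.0024 * 138 = 0.3312
R = exp(-0.3312)
R = 0.7181

0.7181


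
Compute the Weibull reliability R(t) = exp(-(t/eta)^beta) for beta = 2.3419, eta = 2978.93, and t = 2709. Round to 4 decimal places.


beta = 2.3419, eta = 2978.93, t = 2709
t/eta = 2709 / 2978.93 = 0.9094
(t/eta)^beta = 0.9094^2.3419 = 0.8006
R(t) = exp(-0.8006)
R(t) = 0.4491

0.4491


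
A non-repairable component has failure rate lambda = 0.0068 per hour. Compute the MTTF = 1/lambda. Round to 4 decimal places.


lambda = 0.0068
MTTF = 1 / 0.0068
MTTF = 147.0588

147.0588


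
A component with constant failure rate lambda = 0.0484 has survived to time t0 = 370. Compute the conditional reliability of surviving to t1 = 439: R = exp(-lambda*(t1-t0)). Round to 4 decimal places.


lambda = 0.0484
t0 = 370, t1 = 439
t1 - t0 = 69
lambda * (t1-t0) = 0.0484 * 69 = 3.3396
R = exp(-3.3396)
R = 0.0355

0.0355


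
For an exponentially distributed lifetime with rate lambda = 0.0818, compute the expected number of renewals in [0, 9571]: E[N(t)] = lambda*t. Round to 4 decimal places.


lambda = 0.0818
t = 9571
E[N(t)] = lambda * t
E[N(t)] = 0.0818 * 9571
E[N(t)] = 782.9078

782.9078


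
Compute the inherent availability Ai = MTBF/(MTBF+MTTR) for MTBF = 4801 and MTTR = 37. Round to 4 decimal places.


MTBF = 4801
MTTR = 37
MTBF + MTTR = 4838
Ai = 4801 / 4838
Ai = 0.9924

0.9924


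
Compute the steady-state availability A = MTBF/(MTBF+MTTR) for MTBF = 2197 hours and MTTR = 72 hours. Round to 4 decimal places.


MTBF = 2197
MTTR = 72
MTBF + MTTR = 2269
A = 2197 / 2269
A = 0.9683

0.9683


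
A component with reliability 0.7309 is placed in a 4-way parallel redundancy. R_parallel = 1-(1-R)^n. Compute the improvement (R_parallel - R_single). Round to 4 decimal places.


R_single = 0.7309, n = 4
1 - R_single = 0.2691
(1 - R_single)^n = 0.2691^4 = 0.0052
R_parallel = 1 - 0.0052 = 0.9948
Improvement = 0.9948 - 0.7309
Improvement = 0.2639

0.2639


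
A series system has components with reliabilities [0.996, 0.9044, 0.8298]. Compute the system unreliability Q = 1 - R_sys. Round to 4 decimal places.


Components: [0.996, 0.9044, 0.8298]
After component 1: product = 0.996
After component 2: product = 0.9008
After component 3: product = 0.7475
R_sys = 0.7475
Q = 1 - 0.7475 = 0.2525

0.2525


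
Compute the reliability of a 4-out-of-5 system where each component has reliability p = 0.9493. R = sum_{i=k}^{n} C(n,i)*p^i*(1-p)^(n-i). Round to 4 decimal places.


k = 4, n = 5, p = 0.9493
i=4: C(5,4)=5 * 0.9493^4 * 0.0507^1 = 0.2059
i=5: C(5,5)=1 * 0.9493^5 * 0.0507^0 = 0.7709
R = sum of terms = 0.9768

0.9768


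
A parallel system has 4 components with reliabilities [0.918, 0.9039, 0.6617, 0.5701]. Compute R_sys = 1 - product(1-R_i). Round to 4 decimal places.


Components: [0.918, 0.9039, 0.6617, 0.5701]
(1 - 0.918) = 0.082, running product = 0.082
(1 - 0.9039) = 0.0961, running product = 0.0079
(1 - 0.6617) = 0.3383, running product = 0.0027
(1 - 0.5701) = 0.4299, running product = 0.0011
Product of (1-R_i) = 0.0011
R_sys = 1 - 0.0011 = 0.9989

0.9989


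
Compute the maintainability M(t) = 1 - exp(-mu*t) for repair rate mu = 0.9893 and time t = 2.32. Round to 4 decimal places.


mu = 0.9893, t = 2.32
mu * t = 0.9893 * 2.32 = 2.2952
exp(-2.2952) = 0.1007
M(t) = 1 - 0.1007
M(t) = 0.8993

0.8993


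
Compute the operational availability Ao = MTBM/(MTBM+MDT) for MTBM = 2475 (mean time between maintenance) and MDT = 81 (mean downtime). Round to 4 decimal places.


MTBM = 2475
MDT = 81
MTBM + MDT = 2556
Ao = 2475 / 2556
Ao = 0.9683

0.9683


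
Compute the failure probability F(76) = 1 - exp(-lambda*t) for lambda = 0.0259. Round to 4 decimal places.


lambda = 0.0259, t = 76
lambda * t = 1.9684
exp(-1.9684) = 0.1397
F(t) = 1 - 0.1397
F(t) = 0.8603

0.8603


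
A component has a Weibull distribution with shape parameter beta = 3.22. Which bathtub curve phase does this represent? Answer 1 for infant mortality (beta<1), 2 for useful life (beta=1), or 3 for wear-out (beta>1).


beta = 3.22
Compare beta to 1:
beta < 1 => infant mortality (phase 1)
beta = 1 => useful life (phase 2)
beta > 1 => wear-out (phase 3)
Since beta = 3.22, this is wear-out (increasing failure rate)
Phase = 3

3


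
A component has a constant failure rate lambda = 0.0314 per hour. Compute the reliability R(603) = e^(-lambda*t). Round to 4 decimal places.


lambda = 0.0314
t = 603
lambda * t = 18.9342
R(t) = e^(-18.9342)
R(t) = 0.0

0.0


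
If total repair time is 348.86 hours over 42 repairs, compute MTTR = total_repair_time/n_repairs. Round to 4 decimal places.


total_repair_time = 348.86
n_repairs = 42
MTTR = 348.86 / 42
MTTR = 8.3062

8.3062


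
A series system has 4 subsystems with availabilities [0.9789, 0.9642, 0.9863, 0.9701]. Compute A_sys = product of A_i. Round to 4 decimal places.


Subsystems: [0.9789, 0.9642, 0.9863, 0.9701]
After subsystem 1 (A=0.9789): product = 0.9789
After subsystem 2 (A=0.9642): product = 0.9439
After subsystem 3 (A=0.9863): product = 0.9309
After subsystem 4 (A=0.9701): product = 0.9031
A_sys = 0.9031

0.9031


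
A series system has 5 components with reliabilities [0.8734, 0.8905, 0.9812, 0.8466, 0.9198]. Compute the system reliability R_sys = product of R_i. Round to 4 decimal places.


Components: [0.8734, 0.8905, 0.9812, 0.8466, 0.9198]
After component 1 (R=0.8734): product = 0.8734
After component 2 (R=0.8905): product = 0.7778
After component 3 (R=0.9812): product = 0.7631
After component 4 (R=0.8466): product = 0.6461
After component 5 (R=0.9198): product = 0.5943
R_sys = 0.5943

0.5943


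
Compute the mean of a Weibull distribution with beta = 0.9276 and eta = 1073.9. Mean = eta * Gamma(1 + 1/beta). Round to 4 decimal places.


beta = 0.9276, eta = 1073.9
1/beta = 1.0781
1 + 1/beta = 2.0781
Gamma(2.0781) = 1.0355
Mean = 1073.9 * 1.0355
Mean = 1112.0762

1112.0762


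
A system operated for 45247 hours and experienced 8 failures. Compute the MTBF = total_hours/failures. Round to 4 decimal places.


total_hours = 45247
failures = 8
MTBF = 45247 / 8
MTBF = 5655.875

5655.875


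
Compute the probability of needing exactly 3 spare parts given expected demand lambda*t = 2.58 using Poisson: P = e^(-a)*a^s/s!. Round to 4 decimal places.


a = 2.58, s = 3
e^(-a) = e^(-2.58) = 0.0758
a^s = 2.58^3 = 17.1735
s! = 6
P = 0.0758 * 17.1735 / 6
P = 0.2169

0.2169


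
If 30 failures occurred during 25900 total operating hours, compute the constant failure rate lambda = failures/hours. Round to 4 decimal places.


failures = 30
total_hours = 25900
lambda = 30 / 25900
lambda = 0.0012

0.0012


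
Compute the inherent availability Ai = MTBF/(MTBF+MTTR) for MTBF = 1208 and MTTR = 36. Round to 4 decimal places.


MTBF = 1208
MTTR = 36
MTBF + MTTR = 1244
Ai = 1208 / 1244
Ai = 0.9711

0.9711


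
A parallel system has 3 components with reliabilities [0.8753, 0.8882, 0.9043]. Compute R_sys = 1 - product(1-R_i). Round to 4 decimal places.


Components: [0.8753, 0.8882, 0.9043]
(1 - 0.8753) = 0.1247, running product = 0.1247
(1 - 0.8882) = 0.1118, running product = 0.0139
(1 - 0.9043) = 0.0957, running product = 0.0013
Product of (1-R_i) = 0.0013
R_sys = 1 - 0.0013 = 0.9987

0.9987


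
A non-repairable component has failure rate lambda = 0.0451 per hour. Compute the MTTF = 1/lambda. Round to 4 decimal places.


lambda = 0.0451
MTTF = 1 / 0.0451
MTTF = 22.1729

22.1729


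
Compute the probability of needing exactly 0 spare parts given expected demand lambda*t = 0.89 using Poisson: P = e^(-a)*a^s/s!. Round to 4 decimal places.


a = 0.89, s = 0
e^(-a) = e^(-0.89) = 0.4107
a^s = 0.89^0 = 1.0
s! = 1
P = 0.4107 * 1.0 / 1
P = 0.4107

0.4107


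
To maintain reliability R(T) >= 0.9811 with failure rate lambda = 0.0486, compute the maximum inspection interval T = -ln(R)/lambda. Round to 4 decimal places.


R_target = 0.9811
lambda = 0.0486
-ln(0.9811) = 0.0191
T = 0.0191 / 0.0486
T = 0.3926

0.3926


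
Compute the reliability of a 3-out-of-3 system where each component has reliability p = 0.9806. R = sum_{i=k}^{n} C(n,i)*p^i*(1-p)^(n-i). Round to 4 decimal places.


k = 3, n = 3, p = 0.9806
i=3: C(3,3)=1 * 0.9806^3 * 0.0194^0 = 0.9429
R = sum of terms = 0.9429

0.9429


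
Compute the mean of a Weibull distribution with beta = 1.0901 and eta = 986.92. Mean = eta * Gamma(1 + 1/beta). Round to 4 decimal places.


beta = 1.0901, eta = 986.92
1/beta = 0.9173
1 + 1/beta = 1.9173
Gamma(1.9173) = 0.9678
Mean = 986.92 * 0.9678
Mean = 955.1673

955.1673


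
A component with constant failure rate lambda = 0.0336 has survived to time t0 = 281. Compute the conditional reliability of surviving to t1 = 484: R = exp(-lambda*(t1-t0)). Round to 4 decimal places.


lambda = 0.0336
t0 = 281, t1 = 484
t1 - t0 = 203
lambda * (t1-t0) = 0.0336 * 203 = 6.8208
R = exp(-6.8208)
R = 0.0011

0.0011


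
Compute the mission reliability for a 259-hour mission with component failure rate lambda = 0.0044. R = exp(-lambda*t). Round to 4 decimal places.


lambda = 0.0044
mission_time = 259
lambda * t = 0.0044 * 259 = 1.1396
R = exp(-1.1396)
R = 0.3199

0.3199


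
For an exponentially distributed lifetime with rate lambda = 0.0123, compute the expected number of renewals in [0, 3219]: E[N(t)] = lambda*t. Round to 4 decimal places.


lambda = 0.0123
t = 3219
E[N(t)] = lambda * t
E[N(t)] = 0.0123 * 3219
E[N(t)] = 39.5937

39.5937


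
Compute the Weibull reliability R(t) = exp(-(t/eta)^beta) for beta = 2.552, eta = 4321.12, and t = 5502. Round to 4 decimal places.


beta = 2.552, eta = 4321.12, t = 5502
t/eta = 5502 / 4321.12 = 1.2733
(t/eta)^beta = 1.2733^2.552 = 1.8525
R(t) = exp(-1.8525)
R(t) = 0.1568

0.1568


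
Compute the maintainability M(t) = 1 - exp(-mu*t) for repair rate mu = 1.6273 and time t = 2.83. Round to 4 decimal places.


mu = 1.6273, t = 2.83
mu * t = 1.6273 * 2.83 = 4.6053
exp(-4.6053) = 0.01
M(t) = 1 - 0.01
M(t) = 0.99

0.99


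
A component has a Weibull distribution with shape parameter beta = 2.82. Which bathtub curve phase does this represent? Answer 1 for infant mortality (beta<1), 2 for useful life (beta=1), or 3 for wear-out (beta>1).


beta = 2.82
Compare beta to 1:
beta < 1 => infant mortality (phase 1)
beta = 1 => useful life (phase 2)
beta > 1 => wear-out (phase 3)
Since beta = 2.82, this is wear-out (increasing failure rate)
Phase = 3

3


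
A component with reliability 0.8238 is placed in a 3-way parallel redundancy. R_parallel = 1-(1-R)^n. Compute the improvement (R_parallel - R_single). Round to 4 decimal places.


R_single = 0.8238, n = 3
1 - R_single = 0.1762
(1 - R_single)^n = 0.1762^3 = 0.0055
R_parallel = 1 - 0.0055 = 0.9945
Improvement = 0.9945 - 0.8238
Improvement = 0.1707

0.1707


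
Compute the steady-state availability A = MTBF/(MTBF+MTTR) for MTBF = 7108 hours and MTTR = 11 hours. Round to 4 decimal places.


MTBF = 7108
MTTR = 11
MTBF + MTTR = 7119
A = 7108 / 7119
A = 0.9985

0.9985


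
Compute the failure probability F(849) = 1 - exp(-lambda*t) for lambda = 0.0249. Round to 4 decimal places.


lambda = 0.0249, t = 849
lambda * t = 21.1401
exp(-21.1401) = 0.0
F(t) = 1 - 0.0
F(t) = 1.0

1.0


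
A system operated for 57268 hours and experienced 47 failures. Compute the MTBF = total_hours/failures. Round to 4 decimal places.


total_hours = 57268
failures = 47
MTBF = 57268 / 47
MTBF = 1218.4681

1218.4681


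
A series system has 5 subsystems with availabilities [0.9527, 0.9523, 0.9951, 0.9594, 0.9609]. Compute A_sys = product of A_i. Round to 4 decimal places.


Subsystems: [0.9527, 0.9523, 0.9951, 0.9594, 0.9609]
After subsystem 1 (A=0.9527): product = 0.9527
After subsystem 2 (A=0.9523): product = 0.9073
After subsystem 3 (A=0.9951): product = 0.9028
After subsystem 4 (A=0.9594): product = 0.8662
After subsystem 5 (A=0.9609): product = 0.8323
A_sys = 0.8323

0.8323


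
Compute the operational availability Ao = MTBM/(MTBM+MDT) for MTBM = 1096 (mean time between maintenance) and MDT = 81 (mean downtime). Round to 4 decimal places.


MTBM = 1096
MDT = 81
MTBM + MDT = 1177
Ao = 1096 / 1177
Ao = 0.9312

0.9312


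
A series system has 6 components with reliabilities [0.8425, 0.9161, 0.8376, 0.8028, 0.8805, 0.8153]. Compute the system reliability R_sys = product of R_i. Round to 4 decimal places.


Components: [0.8425, 0.9161, 0.8376, 0.8028, 0.8805, 0.8153]
After component 1 (R=0.8425): product = 0.8425
After component 2 (R=0.9161): product = 0.7718
After component 3 (R=0.8376): product = 0.6465
After component 4 (R=0.8028): product = 0.519
After component 5 (R=0.8805): product = 0.457
After component 6 (R=0.8153): product = 0.3726
R_sys = 0.3726

0.3726


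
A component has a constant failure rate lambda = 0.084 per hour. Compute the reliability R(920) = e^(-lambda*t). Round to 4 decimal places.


lambda = 0.084
t = 920
lambda * t = 77.28
R(t) = e^(-77.28)
R(t) = 0.0

0.0


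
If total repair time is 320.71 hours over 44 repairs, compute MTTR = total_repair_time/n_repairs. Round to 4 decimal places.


total_repair_time = 320.71
n_repairs = 44
MTTR = 320.71 / 44
MTTR = 7.2889

7.2889


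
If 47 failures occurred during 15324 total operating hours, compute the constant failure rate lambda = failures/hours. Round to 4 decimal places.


failures = 47
total_hours = 15324
lambda = 47 / 15324
lambda = 0.0031

0.0031


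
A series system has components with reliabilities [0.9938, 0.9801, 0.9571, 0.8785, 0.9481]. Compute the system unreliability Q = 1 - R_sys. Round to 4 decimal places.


Components: [0.9938, 0.9801, 0.9571, 0.8785, 0.9481]
After component 1: product = 0.9938
After component 2: product = 0.974
After component 3: product = 0.9322
After component 4: product = 0.819
After component 5: product = 0.7765
R_sys = 0.7765
Q = 1 - 0.7765 = 0.2235

0.2235


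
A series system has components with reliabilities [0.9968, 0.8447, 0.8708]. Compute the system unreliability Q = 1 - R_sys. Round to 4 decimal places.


Components: [0.9968, 0.8447, 0.8708]
After component 1: product = 0.9968
After component 2: product = 0.842
After component 3: product = 0.7332
R_sys = 0.7332
Q = 1 - 0.7332 = 0.2668

0.2668


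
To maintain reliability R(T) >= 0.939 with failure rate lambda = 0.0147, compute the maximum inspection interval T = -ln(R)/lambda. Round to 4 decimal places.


R_target = 0.939
lambda = 0.0147
-ln(0.939) = 0.0629
T = 0.0629 / 0.0147
T = 4.2816

4.2816


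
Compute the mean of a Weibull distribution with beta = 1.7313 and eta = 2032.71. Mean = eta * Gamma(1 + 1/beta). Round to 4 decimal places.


beta = 1.7313, eta = 2032.71
1/beta = 0.5776
1 + 1/beta = 1.5776
Gamma(1.5776) = 0.8912
Mean = 2032.71 * 0.8912
Mean = 1811.5293

1811.5293


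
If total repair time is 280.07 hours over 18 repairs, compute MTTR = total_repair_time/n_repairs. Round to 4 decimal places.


total_repair_time = 280.07
n_repairs = 18
MTTR = 280.07 / 18
MTTR = 15.5594

15.5594


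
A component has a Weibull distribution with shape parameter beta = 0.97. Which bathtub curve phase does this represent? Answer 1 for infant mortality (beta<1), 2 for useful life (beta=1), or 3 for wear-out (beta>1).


beta = 0.97
Compare beta to 1:
beta < 1 => infant mortality (phase 1)
beta = 1 => useful life (phase 2)
beta > 1 => wear-out (phase 3)
Since beta = 0.97, this is infant mortality (decreasing failure rate)
Phase = 1

1


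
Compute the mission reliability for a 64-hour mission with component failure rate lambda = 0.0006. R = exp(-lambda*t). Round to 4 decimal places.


lambda = 0.0006
mission_time = 64
lambda * t = 0.0006 * 64 = 0.0384
R = exp(-0.0384)
R = 0.9623

0.9623


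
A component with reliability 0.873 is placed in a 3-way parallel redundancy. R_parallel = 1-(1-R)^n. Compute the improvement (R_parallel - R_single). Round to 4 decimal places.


R_single = 0.873, n = 3
1 - R_single = 0.127
(1 - R_single)^n = 0.127^3 = 0.002
R_parallel = 1 - 0.002 = 0.998
Improvement = 0.998 - 0.873
Improvement = 0.125

0.125


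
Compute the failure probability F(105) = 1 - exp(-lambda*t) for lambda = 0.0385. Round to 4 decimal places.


lambda = 0.0385, t = 105
lambda * t = 4.0425
exp(-4.0425) = 0.0176
F(t) = 1 - 0.0176
F(t) = 0.9824

0.9824


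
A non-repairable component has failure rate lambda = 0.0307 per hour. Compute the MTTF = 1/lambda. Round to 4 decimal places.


lambda = 0.0307
MTTF = 1 / 0.0307
MTTF = 32.5733

32.5733


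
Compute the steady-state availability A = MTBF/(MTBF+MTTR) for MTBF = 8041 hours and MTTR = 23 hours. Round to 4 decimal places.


MTBF = 8041
MTTR = 23
MTBF + MTTR = 8064
A = 8041 / 8064
A = 0.9971

0.9971


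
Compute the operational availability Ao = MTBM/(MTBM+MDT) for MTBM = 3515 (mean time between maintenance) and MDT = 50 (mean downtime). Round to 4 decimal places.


MTBM = 3515
MDT = 50
MTBM + MDT = 3565
Ao = 3515 / 3565
Ao = 0.986

0.986


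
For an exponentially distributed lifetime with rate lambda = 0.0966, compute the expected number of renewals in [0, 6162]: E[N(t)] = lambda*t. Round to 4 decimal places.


lambda = 0.0966
t = 6162
E[N(t)] = lambda * t
E[N(t)] = 0.0966 * 6162
E[N(t)] = 595.2492

595.2492


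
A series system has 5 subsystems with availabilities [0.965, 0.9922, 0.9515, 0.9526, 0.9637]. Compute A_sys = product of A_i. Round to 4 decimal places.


Subsystems: [0.965, 0.9922, 0.9515, 0.9526, 0.9637]
After subsystem 1 (A=0.965): product = 0.965
After subsystem 2 (A=0.9922): product = 0.9575
After subsystem 3 (A=0.9515): product = 0.911
After subsystem 4 (A=0.9526): product = 0.8679
After subsystem 5 (A=0.9637): product = 0.8363
A_sys = 0.8363

0.8363


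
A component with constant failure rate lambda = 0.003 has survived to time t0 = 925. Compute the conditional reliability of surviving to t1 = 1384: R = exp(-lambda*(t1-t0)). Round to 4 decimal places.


lambda = 0.003
t0 = 925, t1 = 1384
t1 - t0 = 459
lambda * (t1-t0) = 0.003 * 459 = 1.377
R = exp(-1.377)
R = 0.2523

0.2523


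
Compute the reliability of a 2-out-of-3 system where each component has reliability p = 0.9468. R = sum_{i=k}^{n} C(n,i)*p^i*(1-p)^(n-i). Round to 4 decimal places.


k = 2, n = 3, p = 0.9468
i=2: C(3,2)=3 * 0.9468^2 * 0.0532^1 = 0.1431
i=3: C(3,3)=1 * 0.9468^3 * 0.0532^0 = 0.8487
R = sum of terms = 0.9918

0.9918


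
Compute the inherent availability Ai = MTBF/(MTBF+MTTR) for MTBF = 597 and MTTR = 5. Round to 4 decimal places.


MTBF = 597
MTTR = 5
MTBF + MTTR = 602
Ai = 597 / 602
Ai = 0.9917

0.9917


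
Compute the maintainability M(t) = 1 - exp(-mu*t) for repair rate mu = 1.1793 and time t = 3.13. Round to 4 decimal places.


mu = 1.1793, t = 3.13
mu * t = 1.1793 * 3.13 = 3.6912
exp(-3.6912) = 0.0249
M(t) = 1 - 0.0249
M(t) = 0.9751

0.9751


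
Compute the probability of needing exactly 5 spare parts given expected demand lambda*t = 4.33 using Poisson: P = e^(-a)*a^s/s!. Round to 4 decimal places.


a = 4.33, s = 5
e^(-a) = e^(-4.33) = 0.0132
a^s = 4.33^5 = 1522.087
s! = 120
P = 0.0132 * 1522.087 / 120
P = 0.167

0.167


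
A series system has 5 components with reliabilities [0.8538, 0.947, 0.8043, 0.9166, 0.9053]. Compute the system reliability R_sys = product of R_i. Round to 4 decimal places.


Components: [0.8538, 0.947, 0.8043, 0.9166, 0.9053]
After component 1 (R=0.8538): product = 0.8538
After component 2 (R=0.947): product = 0.8085
After component 3 (R=0.8043): product = 0.6503
After component 4 (R=0.9166): product = 0.5961
After component 5 (R=0.9053): product = 0.5396
R_sys = 0.5396

0.5396


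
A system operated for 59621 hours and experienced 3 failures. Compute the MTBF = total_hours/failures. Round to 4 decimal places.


total_hours = 59621
failures = 3
MTBF = 59621 / 3
MTBF = 19873.6667

19873.6667


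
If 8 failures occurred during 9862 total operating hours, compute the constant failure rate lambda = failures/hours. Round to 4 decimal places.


failures = 8
total_hours = 9862
lambda = 8 / 9862
lambda = 0.0008

0.0008


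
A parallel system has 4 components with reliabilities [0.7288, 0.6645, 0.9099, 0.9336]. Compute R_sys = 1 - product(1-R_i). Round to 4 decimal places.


Components: [0.7288, 0.6645, 0.9099, 0.9336]
(1 - 0.7288) = 0.2712, running product = 0.2712
(1 - 0.6645) = 0.3355, running product = 0.091
(1 - 0.9099) = 0.0901, running product = 0.0082
(1 - 0.9336) = 0.0664, running product = 0.0005
Product of (1-R_i) = 0.0005
R_sys = 1 - 0.0005 = 0.9995

0.9995


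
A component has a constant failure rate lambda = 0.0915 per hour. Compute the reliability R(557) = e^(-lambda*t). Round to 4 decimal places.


lambda = 0.0915
t = 557
lambda * t = 50.9655
R(t) = e^(-50.9655)
R(t) = 0.0

0.0


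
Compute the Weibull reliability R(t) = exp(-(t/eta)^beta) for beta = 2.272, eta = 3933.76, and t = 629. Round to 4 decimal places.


beta = 2.272, eta = 3933.76, t = 629
t/eta = 629 / 3933.76 = 0.1599
(t/eta)^beta = 0.1599^2.272 = 0.0155
R(t) = exp(-0.0155)
R(t) = 0.9846

0.9846


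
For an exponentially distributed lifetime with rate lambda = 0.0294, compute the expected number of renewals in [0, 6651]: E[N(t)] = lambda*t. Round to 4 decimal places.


lambda = 0.0294
t = 6651
E[N(t)] = lambda * t
E[N(t)] = 0.0294 * 6651
E[N(t)] = 195.5394

195.5394


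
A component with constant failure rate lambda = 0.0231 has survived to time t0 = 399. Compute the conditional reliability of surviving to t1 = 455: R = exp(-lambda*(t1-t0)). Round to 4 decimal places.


lambda = 0.0231
t0 = 399, t1 = 455
t1 - t0 = 56
lambda * (t1-t0) = 0.0231 * 56 = 1.2936
R = exp(-1.2936)
R = 0.2743

0.2743


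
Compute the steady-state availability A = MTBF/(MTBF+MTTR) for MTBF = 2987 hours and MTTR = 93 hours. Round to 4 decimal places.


MTBF = 2987
MTTR = 93
MTBF + MTTR = 3080
A = 2987 / 3080
A = 0.9698

0.9698


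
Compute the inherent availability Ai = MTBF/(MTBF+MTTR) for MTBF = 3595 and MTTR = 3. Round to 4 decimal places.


MTBF = 3595
MTTR = 3
MTBF + MTTR = 3598
Ai = 3595 / 3598
Ai = 0.9992

0.9992


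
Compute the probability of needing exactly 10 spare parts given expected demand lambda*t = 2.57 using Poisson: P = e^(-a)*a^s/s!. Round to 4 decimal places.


a = 2.57, s = 10
e^(-a) = e^(-2.57) = 0.0765
a^s = 2.57^10 = 12569.8829
s! = 3628800
P = 0.0765 * 12569.8829 / 3628800
P = 0.0003

0.0003


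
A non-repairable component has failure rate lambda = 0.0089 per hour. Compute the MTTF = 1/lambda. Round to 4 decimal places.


lambda = 0.0089
MTTF = 1 / 0.0089
MTTF = 112.3596

112.3596


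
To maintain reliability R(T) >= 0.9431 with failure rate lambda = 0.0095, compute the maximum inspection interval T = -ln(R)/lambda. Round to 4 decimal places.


R_target = 0.9431
lambda = 0.0095
-ln(0.9431) = 0.0586
T = 0.0586 / 0.0095
T = 6.1666

6.1666


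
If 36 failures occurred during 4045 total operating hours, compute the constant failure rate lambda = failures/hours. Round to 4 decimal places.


failures = 36
total_hours = 4045
lambda = 36 / 4045
lambda = 0.0089

0.0089


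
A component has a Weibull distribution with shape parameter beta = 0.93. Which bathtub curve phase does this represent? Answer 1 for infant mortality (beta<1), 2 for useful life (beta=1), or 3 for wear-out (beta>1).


beta = 0.93
Compare beta to 1:
beta < 1 => infant mortality (phase 1)
beta = 1 => useful life (phase 2)
beta > 1 => wear-out (phase 3)
Since beta = 0.93, this is infant mortality (decreasing failure rate)
Phase = 1

1


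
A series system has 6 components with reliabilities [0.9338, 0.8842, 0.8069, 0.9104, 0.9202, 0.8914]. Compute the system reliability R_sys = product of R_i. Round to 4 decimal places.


Components: [0.9338, 0.8842, 0.8069, 0.9104, 0.9202, 0.8914]
After component 1 (R=0.9338): product = 0.9338
After component 2 (R=0.8842): product = 0.8257
After component 3 (R=0.8069): product = 0.6662
After component 4 (R=0.9104): product = 0.6065
After component 5 (R=0.9202): product = 0.5581
After component 6 (R=0.8914): product = 0.4975
R_sys = 0.4975

0.4975


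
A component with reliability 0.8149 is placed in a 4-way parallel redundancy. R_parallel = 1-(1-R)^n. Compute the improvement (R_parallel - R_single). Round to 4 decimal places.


R_single = 0.8149, n = 4
1 - R_single = 0.1851
(1 - R_single)^n = 0.1851^4 = 0.0012
R_parallel = 1 - 0.0012 = 0.9988
Improvement = 0.9988 - 0.8149
Improvement = 0.1839

0.1839


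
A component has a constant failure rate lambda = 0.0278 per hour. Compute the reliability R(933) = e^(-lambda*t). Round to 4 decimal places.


lambda = 0.0278
t = 933
lambda * t = 25.9374
R(t) = e^(-25.9374)
R(t) = 0.0

0.0


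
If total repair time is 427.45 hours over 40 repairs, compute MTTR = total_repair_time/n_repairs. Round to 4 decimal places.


total_repair_time = 427.45
n_repairs = 40
MTTR = 427.45 / 40
MTTR = 10.6862

10.6862


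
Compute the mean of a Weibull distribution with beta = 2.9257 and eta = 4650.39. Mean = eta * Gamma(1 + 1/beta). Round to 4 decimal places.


beta = 2.9257, eta = 4650.39
1/beta = 0.3418
1 + 1/beta = 1.3418
Gamma(1.3418) = 0.892
Mean = 4650.39 * 0.892
Mean = 4148.2265

4148.2265


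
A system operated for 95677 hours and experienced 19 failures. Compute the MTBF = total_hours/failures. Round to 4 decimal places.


total_hours = 95677
failures = 19
MTBF = 95677 / 19
MTBF = 5035.6316

5035.6316


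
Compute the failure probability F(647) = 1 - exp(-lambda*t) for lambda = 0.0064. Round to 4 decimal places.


lambda = 0.0064, t = 647
lambda * t = 4.1408
exp(-4.1408) = 0.0159
F(t) = 1 - 0.0159
F(t) = 0.9841

0.9841


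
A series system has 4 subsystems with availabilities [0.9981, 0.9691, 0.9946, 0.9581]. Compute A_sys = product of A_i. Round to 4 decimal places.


Subsystems: [0.9981, 0.9691, 0.9946, 0.9581]
After subsystem 1 (A=0.9981): product = 0.9981
After subsystem 2 (A=0.9691): product = 0.9673
After subsystem 3 (A=0.9946): product = 0.962
After subsystem 4 (A=0.9581): product = 0.9217
A_sys = 0.9217

0.9217


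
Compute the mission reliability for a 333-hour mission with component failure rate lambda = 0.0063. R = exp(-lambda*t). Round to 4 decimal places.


lambda = 0.0063
mission_time = 333
lambda * t = 0.0063 * 333 = 2.0979
R = exp(-2.0979)
R = 0.1227

0.1227


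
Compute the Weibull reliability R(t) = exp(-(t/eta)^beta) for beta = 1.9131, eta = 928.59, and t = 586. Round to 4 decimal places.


beta = 1.9131, eta = 928.59, t = 586
t/eta = 586 / 928.59 = 0.6311
(t/eta)^beta = 0.6311^1.9131 = 0.4145
R(t) = exp(-0.4145)
R(t) = 0.6607

0.6607


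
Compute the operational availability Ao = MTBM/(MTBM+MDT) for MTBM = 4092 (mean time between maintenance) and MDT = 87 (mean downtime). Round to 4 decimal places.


MTBM = 4092
MDT = 87
MTBM + MDT = 4179
Ao = 4092 / 4179
Ao = 0.9792

0.9792
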